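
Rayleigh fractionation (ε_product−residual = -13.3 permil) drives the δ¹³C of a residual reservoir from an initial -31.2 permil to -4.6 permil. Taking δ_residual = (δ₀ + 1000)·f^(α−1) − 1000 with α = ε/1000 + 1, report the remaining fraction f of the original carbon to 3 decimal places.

α − 1 = ε/1000 = -0.0133
(δ_res + 1000)/(δ₀ + 1000) = (-4.6 + 1000)/(-31.2 + 1000) = 995.4/968.8 = 1.027457
f = 1.027457^(1/-0.0133) = exp(ln(1.027457)/-0.0133) = exp(0.02709/-0.0133)
f = exp(-2.0366) = 0.1305

0.130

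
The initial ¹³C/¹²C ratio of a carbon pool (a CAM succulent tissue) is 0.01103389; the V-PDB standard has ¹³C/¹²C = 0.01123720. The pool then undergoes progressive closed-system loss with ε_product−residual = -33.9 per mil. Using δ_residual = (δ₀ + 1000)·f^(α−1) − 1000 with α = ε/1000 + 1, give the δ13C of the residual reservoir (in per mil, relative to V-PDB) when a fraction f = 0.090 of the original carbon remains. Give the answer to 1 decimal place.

δ₀ = (0.01103389/0.01123720 − 1)×1000 = (0.981907 − 1)×1000 = -18.093 per mil
α − 1 = ε/1000 = -0.0339
f^(α−1) = 0.090^(-0.0339) = 1.085054
δ_res = (-18.093 + 1000) × 1.085054 − 1000 = 1065.422 − 1000 = 65.42 per mil

65.4 per mil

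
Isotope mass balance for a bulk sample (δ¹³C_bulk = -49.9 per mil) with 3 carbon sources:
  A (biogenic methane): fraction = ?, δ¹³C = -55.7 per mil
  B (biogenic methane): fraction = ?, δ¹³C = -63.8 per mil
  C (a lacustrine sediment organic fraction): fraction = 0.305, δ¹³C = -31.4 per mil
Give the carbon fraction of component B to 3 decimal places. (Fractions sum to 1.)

Let f_B and f_A be the unknown fractions; fractions sum to 1 so f_B + f_A = 0.695.
Mass balance: Σ fᵢ·δᵢ = δ_bulk ⇒ f_B·(-63.8) + f_A·(-55.7) = -49.9 − (-9.577) = -40.323
Substitute f_A = 0.695 − f_B:
f_B·(-63.8 − -55.7) = -40.323 − 0.695×(-55.7) = -1.611
f_B = -1.611 / -8.1 = 0.1990

0.199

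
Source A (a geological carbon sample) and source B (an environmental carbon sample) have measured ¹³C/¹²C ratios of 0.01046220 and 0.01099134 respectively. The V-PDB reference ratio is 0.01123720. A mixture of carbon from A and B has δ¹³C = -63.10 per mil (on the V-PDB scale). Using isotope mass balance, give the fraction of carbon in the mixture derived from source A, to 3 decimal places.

δ_A = (0.01046220/0.01123720 − 1)×1000 = (0.931033 − 1)×1000 = -68.967 per mil
δ_B = (0.01099134/0.01123720 − 1)×1000 = (0.978121 − 1)×1000 = -21.879 per mil
f_A = (δ_mix − δ_B)/(δ_A − δ_B) = (-63.10 − (-21.879))/(-68.967 − (-21.879))
f_A = -41.221 / -47.088 = 0.8754

0.875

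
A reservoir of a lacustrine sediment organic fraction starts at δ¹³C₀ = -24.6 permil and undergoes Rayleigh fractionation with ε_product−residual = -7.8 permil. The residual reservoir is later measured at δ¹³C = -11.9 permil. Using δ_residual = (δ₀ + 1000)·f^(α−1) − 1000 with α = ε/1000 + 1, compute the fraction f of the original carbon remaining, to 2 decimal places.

0.19

α − 1 = ε/1000 = -0.0078
(δ_res + 1000)/(δ₀ + 1000) = (-11.9 + 1000)/(-24.6 + 1000) = 988.1/975.4 = 1.013020
f = 1.013020^(1/-0.0078) = exp(ln(1.013020)/-0.0078) = exp(0.01294/-0.0078)
f = exp(-1.6585) = 0.1904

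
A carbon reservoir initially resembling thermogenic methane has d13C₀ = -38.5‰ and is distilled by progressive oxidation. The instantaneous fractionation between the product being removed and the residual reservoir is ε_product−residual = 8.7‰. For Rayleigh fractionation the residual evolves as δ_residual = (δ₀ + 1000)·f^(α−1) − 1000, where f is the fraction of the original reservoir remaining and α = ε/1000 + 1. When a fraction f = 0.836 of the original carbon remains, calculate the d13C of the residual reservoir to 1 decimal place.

Rayleigh residual: δ_res = (δ₀ + 1000)·f^(α−1) − 1000
α = ε/1000 + 1 = 1.00870, so α − 1 = 0.00870
f^(α−1) = 0.836^(0.00870) = 0.998443
δ_res = (-38.5 + 1000) × 0.998443 − 1000 = 960.003 − 1000 = -40.00‰

-40.0‰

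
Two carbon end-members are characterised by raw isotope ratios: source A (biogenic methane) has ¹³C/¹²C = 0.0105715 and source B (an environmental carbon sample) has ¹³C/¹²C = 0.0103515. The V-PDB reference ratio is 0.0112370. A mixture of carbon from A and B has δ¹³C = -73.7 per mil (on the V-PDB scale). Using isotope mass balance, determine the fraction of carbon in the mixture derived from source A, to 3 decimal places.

δ_A = (0.0105715/0.0112370 − 1)×1000 = (0.940776 − 1)×1000 = -59.224 per mil
δ_B = (0.0103515/0.0112370 − 1)×1000 = (0.921198 − 1)×1000 = -78.802 per mil
f_A = (δ_mix − δ_B)/(δ_A − δ_B) = (-73.7 − (-78.802))/(-59.224 − (-78.802))
f_A = 5.102 / 19.578 = 0.2606

0.261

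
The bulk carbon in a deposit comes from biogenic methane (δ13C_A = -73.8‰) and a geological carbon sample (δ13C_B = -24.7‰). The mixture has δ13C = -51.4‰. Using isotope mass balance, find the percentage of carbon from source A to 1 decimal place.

δ_mix = f_A·δ_A + (1 − f_A)·δ_B  ⇒  f_A = (δ_mix − δ_B)/(δ_A − δ_B)
f_A = (-51.4 − (-24.7)) / (-73.8 − (-24.7))
f_A = -26.7 / -49.1 = 0.5438

54.4%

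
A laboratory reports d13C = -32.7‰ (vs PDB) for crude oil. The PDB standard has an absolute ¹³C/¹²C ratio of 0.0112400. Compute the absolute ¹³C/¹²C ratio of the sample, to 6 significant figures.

0.0108725

R_sample = R_standard × (d13C/1000 + 1)
R_sample = 0.0112400 × (-32.7/1000 + 1) = 0.0112400 × 0.967300
R_sample = 0.0108725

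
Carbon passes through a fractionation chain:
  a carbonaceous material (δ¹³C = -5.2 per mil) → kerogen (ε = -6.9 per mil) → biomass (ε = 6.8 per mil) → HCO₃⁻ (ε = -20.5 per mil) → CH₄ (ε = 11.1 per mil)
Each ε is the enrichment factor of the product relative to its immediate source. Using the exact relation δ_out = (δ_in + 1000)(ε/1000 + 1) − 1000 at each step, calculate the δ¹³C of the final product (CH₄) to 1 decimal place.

step 1: δ = (-5.20 + 1000)·(-6.9/1000 + 1) − 1000 = -12.06 per mil
step 2: δ = (-12.06 + 1000)·(6.8/1000 + 1) − 1000 = -5.35 per mil
step 3: δ = (-5.35 + 1000)·(-20.5/1000 + 1) − 1000 = -25.74 per mil
step 4: δ = (-25.74 + 1000)·(11.1/1000 + 1) − 1000 = -14.92 per mil

-14.9 per mil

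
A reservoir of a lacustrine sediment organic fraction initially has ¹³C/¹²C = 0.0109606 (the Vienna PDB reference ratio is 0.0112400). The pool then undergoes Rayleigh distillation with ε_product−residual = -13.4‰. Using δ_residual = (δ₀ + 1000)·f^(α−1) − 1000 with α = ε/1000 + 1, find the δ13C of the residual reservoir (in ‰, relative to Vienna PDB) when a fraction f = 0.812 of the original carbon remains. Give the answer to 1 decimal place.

-22.1‰

δ₀ = (0.0109606/0.0112400 − 1)×1000 = (0.975142 − 1)×1000 = -24.858‰
α − 1 = ε/1000 = -0.0134
f^(α−1) = 0.812^(-0.0134) = 1.002795
δ_res = (-24.858 + 1000) × 1.002795 − 1000 = 977.867 − 1000 = -22.13‰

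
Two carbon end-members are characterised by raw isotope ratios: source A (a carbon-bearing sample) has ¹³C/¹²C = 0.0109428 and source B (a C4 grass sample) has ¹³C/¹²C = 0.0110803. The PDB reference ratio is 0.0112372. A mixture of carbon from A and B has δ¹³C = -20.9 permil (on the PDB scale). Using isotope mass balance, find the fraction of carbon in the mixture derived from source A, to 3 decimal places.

δ_A = (0.0109428/0.0112372 − 1)×1000 = (0.973801 − 1)×1000 = -26.199 permil
δ_B = (0.0110803/0.0112372 − 1)×1000 = (0.986037 − 1)×1000 = -13.963 permil
f_A = (δ_mix − δ_B)/(δ_A − δ_B) = (-20.9 − (-13.963))/(-26.199 − (-13.963))
f_A = -6.937 / -12.236 = 0.5670

0.567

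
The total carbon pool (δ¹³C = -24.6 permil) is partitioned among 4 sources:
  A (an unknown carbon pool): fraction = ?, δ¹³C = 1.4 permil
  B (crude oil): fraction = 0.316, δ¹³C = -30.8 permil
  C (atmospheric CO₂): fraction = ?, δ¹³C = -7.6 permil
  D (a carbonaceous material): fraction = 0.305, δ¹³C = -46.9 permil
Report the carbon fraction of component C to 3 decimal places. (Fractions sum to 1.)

Let f_C and f_A be the unknown fractions; fractions sum to 1 so f_C + f_A = 0.379.
Mass balance: Σ fᵢ·δᵢ = δ_bulk ⇒ f_C·(-7.6) + f_A·(1.4) = -24.6 − (-24.037) = -0.563
Substitute f_A = 0.379 − f_C:
f_C·(-7.6 − 1.4) = -0.563 − 0.379×(1.4) = -1.093
f_C = -1.093 / -9.0 = 0.1215

0.121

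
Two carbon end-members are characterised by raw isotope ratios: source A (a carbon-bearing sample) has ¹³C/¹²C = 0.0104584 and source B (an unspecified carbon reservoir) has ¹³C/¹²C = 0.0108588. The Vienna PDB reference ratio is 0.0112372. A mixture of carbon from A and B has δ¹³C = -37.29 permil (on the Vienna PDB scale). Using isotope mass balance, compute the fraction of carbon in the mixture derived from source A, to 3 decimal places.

0.101

δ_A = (0.0104584/0.0112372 − 1)×1000 = (0.930694 − 1)×1000 = -69.306 permil
δ_B = (0.0108588/0.0112372 − 1)×1000 = (0.966326 − 1)×1000 = -33.674 permil
f_A = (δ_mix − δ_B)/(δ_A − δ_B) = (-37.29 − (-33.674))/(-69.306 − (-33.674))
f_A = -3.616 / -35.632 = 0.1015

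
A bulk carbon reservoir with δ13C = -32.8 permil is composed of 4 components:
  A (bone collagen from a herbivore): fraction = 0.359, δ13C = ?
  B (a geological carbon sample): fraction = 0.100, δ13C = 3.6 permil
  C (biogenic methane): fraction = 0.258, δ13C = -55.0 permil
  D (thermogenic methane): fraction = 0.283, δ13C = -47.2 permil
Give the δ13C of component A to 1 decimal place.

-15.6 permil

Isotope mass balance: δ_bulk = Σ fᵢ·δᵢ.
-32.8 = 0.359×δ_A + 0.100×(3.6) + 0.258×(-55.0) + 0.283×(-47.2)
0.359·δ_A = -32.8 − (-27.188) = -5.612
δ_A = -5.612 / 0.359 = -15.63 permil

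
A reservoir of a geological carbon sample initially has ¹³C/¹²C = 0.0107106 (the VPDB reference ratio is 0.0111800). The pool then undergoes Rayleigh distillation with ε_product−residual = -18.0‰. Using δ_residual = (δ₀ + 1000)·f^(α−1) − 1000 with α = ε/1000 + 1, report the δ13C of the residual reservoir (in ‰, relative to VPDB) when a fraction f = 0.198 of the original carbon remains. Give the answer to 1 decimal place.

-13.6‰

δ₀ = (0.0107106/0.0111800 − 1)×1000 = (0.958014 − 1)×1000 = -41.986‰
α − 1 = ε/1000 = -0.0180
f^(α−1) = 0.198^(-0.0180) = 1.029580
δ_res = (-41.986 + 1000) × 1.029580 − 1000 = 986.352 − 1000 = -13.65‰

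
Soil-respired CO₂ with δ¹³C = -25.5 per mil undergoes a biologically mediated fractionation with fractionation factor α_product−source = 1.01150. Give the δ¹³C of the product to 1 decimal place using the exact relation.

-14.3 per mil

δ_product = (δ_source + 1000)·α − 1000
δ_product = (-25.5 + 1000) × 1.01150 − 1000
δ_product = 985.707 − 1000 = -14.29 per mil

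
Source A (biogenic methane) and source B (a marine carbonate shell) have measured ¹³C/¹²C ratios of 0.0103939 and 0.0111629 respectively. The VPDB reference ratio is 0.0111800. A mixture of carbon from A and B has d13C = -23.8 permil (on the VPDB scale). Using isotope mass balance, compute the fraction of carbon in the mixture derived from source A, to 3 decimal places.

δ_A = (0.0103939/0.0111800 − 1)×1000 = (0.929687 − 1)×1000 = -70.313 permil
δ_B = (0.0111629/0.0111800 − 1)×1000 = (0.998470 − 1)×1000 = -1.530 permil
f_A = (δ_mix − δ_B)/(δ_A − δ_B) = (-23.8 − (-1.530))/(-70.313 − (-1.530))
f_A = -22.270 / -68.784 = 0.3238

0.324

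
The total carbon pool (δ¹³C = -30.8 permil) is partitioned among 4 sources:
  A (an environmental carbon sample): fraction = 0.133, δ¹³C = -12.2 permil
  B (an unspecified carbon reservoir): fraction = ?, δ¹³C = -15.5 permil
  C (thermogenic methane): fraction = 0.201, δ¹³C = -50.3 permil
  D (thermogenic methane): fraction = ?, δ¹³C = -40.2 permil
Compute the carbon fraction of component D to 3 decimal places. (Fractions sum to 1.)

Let f_D and f_B be the unknown fractions; fractions sum to 1 so f_D + f_B = 0.666.
Mass balance: Σ fᵢ·δᵢ = δ_bulk ⇒ f_D·(-40.2) + f_B·(-15.5) = -30.8 − (-11.733) = -19.067
Substitute f_B = 0.666 − f_D:
f_D·(-40.2 − -15.5) = -19.067 − 0.666×(-15.5) = -8.744
f_D = -8.744 / -24.7 = 0.3540

0.354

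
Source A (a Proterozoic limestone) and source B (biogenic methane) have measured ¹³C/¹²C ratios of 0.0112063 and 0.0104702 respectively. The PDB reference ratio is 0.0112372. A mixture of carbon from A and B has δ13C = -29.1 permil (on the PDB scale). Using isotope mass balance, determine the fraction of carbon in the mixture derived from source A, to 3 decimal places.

0.598

δ_A = (0.0112063/0.0112372 − 1)×1000 = (0.997250 − 1)×1000 = -2.750 permil
δ_B = (0.0104702/0.0112372 − 1)×1000 = (0.931745 − 1)×1000 = -68.255 permil
f_A = (δ_mix − δ_B)/(δ_A − δ_B) = (-29.1 − (-68.255))/(-2.750 − (-68.255))
f_A = 39.155 / 65.506 = 0.5977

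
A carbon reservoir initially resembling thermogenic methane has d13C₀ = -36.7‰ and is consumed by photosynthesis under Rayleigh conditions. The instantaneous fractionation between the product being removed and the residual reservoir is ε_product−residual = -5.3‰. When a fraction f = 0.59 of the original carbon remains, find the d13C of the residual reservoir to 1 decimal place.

-34.0‰

Rayleigh residual: δ_res = (δ₀ + 1000)·f^(α−1) − 1000
α = ε/1000 + 1 = 0.99470, so α − 1 = -0.00530
f^(α−1) = 0.59^(-0.00530) = 1.002800
δ_res = (-36.7 + 1000) × 1.002800 − 1000 = 965.998 − 1000 = -34.00‰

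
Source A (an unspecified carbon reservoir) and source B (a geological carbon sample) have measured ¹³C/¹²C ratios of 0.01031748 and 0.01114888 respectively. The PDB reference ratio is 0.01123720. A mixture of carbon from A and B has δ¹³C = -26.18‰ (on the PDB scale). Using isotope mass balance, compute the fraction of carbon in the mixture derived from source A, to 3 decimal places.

δ_A = (0.01031748/0.01123720 − 1)×1000 = (0.918154 − 1)×1000 = -81.846‰
δ_B = (0.01114888/0.01123720 − 1)×1000 = (0.992140 − 1)×1000 = -7.860‰
f_A = (δ_mix − δ_B)/(δ_A − δ_B) = (-26.18 − (-7.860))/(-81.846 − (-7.860))
f_A = -18.320 / -73.986 = 0.2476

0.248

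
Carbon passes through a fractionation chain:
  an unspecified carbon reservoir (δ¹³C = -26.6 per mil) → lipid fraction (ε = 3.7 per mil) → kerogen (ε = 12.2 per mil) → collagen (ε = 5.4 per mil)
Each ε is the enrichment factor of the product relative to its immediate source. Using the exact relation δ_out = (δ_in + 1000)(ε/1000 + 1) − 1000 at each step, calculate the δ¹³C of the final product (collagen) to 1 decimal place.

step 1: δ = (-26.60 + 1000)·(3.7/1000 + 1) − 1000 = -23.00 per mil
step 2: δ = (-23.00 + 1000)·(12.2/1000 + 1) − 1000 = -11.08 per mil
step 3: δ = (-11.08 + 1000)·(5.4/1000 + 1) − 1000 = -5.74 per mil

-5.7 per mil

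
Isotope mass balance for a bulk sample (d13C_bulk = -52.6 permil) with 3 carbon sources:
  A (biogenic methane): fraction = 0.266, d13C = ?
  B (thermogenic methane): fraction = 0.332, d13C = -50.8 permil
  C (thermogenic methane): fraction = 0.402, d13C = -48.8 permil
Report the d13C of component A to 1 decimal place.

-60.6 permil

Isotope mass balance: δ_bulk = Σ fᵢ·δᵢ.
-52.6 = 0.266×δ_A + 0.332×(-50.8) + 0.402×(-48.8)
0.266·δ_A = -52.6 − (-36.483) = -16.117
δ_A = -16.117 / 0.266 = -60.59 permil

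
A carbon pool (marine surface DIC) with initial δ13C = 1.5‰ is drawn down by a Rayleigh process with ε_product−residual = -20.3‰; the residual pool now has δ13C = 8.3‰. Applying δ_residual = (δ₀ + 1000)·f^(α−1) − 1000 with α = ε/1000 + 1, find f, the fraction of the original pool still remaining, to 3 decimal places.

0.717

α − 1 = ε/1000 = -0.0203
(δ_res + 1000)/(δ₀ + 1000) = (8.3 + 1000)/(1.5 + 1000) = 1008.3/1001.5 = 1.006790
f = 1.006790^(1/-0.0203) = exp(ln(1.006790)/-0.0203) = exp(0.00677/-0.0203)
f = exp(-0.3333) = 0.7165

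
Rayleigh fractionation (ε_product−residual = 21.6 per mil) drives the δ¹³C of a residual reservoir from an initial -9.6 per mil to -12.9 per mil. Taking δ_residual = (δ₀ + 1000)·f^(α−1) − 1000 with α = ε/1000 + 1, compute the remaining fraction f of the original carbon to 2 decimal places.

0.86

α − 1 = ε/1000 = 0.0216
(δ_res + 1000)/(δ₀ + 1000) = (-12.9 + 1000)/(-9.6 + 1000) = 987.1/990.4 = 0.996668
f = 0.996668^(1/0.0216) = exp(ln(0.996668)/0.0216) = exp(-0.00334/0.0216)
f = exp(-0.1545) = 0.8568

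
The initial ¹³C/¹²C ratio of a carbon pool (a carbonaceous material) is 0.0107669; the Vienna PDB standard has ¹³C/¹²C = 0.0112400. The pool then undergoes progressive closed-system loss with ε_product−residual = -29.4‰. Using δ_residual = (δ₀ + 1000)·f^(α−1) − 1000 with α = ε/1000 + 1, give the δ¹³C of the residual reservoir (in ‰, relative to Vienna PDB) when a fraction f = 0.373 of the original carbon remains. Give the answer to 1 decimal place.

-13.9‰

δ₀ = (0.0107669/0.0112400 − 1)×1000 = (0.957909 − 1)×1000 = -42.091‰
α − 1 = ε/1000 = -0.0294
f^(α−1) = 0.373^(-0.0294) = 1.029418
δ_res = (-42.091 + 1000) × 1.029418 − 1000 = 986.089 − 1000 = -13.91‰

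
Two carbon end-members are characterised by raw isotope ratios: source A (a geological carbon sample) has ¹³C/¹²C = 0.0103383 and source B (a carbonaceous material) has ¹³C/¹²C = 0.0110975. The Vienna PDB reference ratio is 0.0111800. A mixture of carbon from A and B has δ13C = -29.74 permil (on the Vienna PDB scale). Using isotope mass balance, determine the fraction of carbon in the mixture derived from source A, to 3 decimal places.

δ_A = (0.0103383/0.0111800 − 1)×1000 = (0.924714 − 1)×1000 = -75.286 permil
δ_B = (0.0110975/0.0111800 − 1)×1000 = (0.992621 − 1)×1000 = -7.379 permil
f_A = (δ_mix − δ_B)/(δ_A − δ_B) = (-29.74 − (-7.379))/(-75.286 − (-7.379))
f_A = -22.361 / -67.907 = 0.3293

0.329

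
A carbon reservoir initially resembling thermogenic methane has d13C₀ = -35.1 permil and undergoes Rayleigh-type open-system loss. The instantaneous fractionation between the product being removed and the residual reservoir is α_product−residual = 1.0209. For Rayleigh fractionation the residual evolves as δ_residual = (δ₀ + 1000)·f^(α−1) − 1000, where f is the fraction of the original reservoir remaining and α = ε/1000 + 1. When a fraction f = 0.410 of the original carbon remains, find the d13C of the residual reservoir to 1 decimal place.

-52.9 permil

Rayleigh residual: δ_res = (δ₀ + 1000)·f^(α−1) − 1000
α − 1 = 0.02090
f^(α−1) = 0.410^(0.02090) = 0.981538
δ_res = (-35.1 + 1000) × 0.981538 − 1000 = 947.086 − 1000 = -52.91 permil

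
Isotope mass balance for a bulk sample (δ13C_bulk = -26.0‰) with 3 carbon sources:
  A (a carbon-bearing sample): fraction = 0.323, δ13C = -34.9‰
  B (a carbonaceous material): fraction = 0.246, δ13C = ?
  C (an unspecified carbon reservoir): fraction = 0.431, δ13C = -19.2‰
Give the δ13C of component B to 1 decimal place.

-26.2‰

Isotope mass balance: δ_bulk = Σ fᵢ·δᵢ.
-26.0 = 0.323×(-34.9) + 0.246×δ_B + 0.431×(-19.2)
0.246·δ_B = -26.0 − (-19.548) = -6.452
δ_B = -6.452 / 0.246 = -26.23‰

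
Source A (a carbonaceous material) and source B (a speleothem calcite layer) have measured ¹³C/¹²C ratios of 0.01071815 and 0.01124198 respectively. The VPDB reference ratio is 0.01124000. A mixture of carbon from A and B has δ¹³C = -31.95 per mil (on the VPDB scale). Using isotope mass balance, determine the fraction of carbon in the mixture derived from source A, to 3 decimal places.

δ_A = (0.01071815/0.01124000 − 1)×1000 = (0.953572 − 1)×1000 = -46.428 per mil
δ_B = (0.01124198/0.01124000 − 1)×1000 = (1.000176 − 1)×1000 = 0.176 per mil
f_A = (δ_mix − δ_B)/(δ_A − δ_B) = (-31.95 − (0.176))/(-46.428 − (0.176))
f_A = -32.126 / -46.604 = 0.6893

0.689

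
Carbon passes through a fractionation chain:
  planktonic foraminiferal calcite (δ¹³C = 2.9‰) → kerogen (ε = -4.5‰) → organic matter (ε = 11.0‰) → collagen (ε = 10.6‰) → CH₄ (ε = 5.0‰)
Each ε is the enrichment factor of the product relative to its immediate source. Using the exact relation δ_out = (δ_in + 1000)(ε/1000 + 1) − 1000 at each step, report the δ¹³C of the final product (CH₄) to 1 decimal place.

step 1: δ = (2.90 + 1000)·(-4.5/1000 + 1) − 1000 = -1.61‰
step 2: δ = (-1.61 + 1000)·(11.0/1000 + 1) − 1000 = 9.37‰
step 3: δ = (9.37 + 1000)·(10.6/1000 + 1) − 1000 = 20.07‰
step 4: δ = (20.07 + 1000)·(5.0/1000 + 1) − 1000 = 25.17‰

25.2‰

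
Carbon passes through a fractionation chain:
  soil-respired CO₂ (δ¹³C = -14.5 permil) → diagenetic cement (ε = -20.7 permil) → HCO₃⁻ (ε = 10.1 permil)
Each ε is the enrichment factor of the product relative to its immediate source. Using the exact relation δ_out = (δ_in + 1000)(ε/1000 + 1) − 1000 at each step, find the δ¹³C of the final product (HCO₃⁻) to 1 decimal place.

step 1: δ = (-14.50 + 1000)·(-20.7/1000 + 1) − 1000 = -34.90 permil
step 2: δ = (-34.90 + 1000)·(10.1/1000 + 1) − 1000 = -25.15 permil

-25.2 permil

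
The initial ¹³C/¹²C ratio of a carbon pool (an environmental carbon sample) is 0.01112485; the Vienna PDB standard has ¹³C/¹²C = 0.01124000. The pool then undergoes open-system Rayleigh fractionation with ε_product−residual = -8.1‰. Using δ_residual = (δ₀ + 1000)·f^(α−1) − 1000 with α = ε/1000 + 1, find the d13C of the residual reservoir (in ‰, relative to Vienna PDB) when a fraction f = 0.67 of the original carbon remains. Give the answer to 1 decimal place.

-7.0‰

δ₀ = (0.01112485/0.01124000 − 1)×1000 = (0.989755 − 1)×1000 = -10.245‰
α − 1 = ε/1000 = -0.0081
f^(α−1) = 0.67^(-0.0081) = 1.003249
δ_res = (-10.245 + 1000) × 1.003249 − 1000 = 992.971 − 1000 = -7.03‰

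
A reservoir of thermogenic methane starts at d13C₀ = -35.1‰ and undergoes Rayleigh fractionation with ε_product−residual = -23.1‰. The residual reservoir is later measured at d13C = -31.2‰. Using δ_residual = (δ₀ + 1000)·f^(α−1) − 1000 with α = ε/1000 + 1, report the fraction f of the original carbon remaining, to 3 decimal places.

α − 1 = ε/1000 = -0.0231
(δ_res + 1000)/(δ₀ + 1000) = (-31.2 + 1000)/(-35.1 + 1000) = 968.8/964.9 = 1.004042
f = 1.004042^(1/-0.0231) = exp(ln(1.004042)/-0.0231) = exp(0.00403/-0.0231)
f = exp(-0.1746) = 0.8398

0.840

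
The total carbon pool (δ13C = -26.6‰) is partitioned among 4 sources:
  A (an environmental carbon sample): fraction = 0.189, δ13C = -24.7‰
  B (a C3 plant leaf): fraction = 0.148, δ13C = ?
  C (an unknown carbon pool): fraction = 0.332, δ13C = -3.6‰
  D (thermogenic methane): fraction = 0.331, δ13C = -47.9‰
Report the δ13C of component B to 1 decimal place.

Isotope mass balance: δ_bulk = Σ fᵢ·δᵢ.
-26.6 = 0.189×(-24.7) + 0.148×δ_B + 0.332×(-3.6) + 0.331×(-47.9)
0.148·δ_B = -26.6 − (-21.718) = -4.882
δ_B = -4.882 / 0.148 = -32.98‰

-33.0‰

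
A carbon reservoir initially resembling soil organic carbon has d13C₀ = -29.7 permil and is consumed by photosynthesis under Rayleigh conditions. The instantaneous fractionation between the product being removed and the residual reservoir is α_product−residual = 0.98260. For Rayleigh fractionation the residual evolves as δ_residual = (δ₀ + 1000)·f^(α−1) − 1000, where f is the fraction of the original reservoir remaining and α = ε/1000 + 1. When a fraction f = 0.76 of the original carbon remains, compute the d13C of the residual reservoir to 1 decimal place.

-25.1 permil

Rayleigh residual: δ_res = (δ₀ + 1000)·f^(α−1) − 1000
α − 1 = -0.01740
f^(α−1) = 0.76^(-0.01740) = 1.004787
δ_res = (-29.7 + 1000) × 1.004787 − 1000 = 974.944 − 1000 = -25.06 permil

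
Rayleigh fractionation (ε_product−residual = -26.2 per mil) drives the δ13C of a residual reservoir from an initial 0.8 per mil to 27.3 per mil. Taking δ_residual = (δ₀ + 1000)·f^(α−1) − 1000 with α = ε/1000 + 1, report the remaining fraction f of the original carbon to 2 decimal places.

α − 1 = ε/1000 = -0.0262
(δ_res + 1000)/(δ₀ + 1000) = (27.3 + 1000)/(0.8 + 1000) = 1027.3/1000.8 = 1.026479
f = 1.026479^(1/-0.0262) = exp(ln(1.026479)/-0.0262) = exp(0.02613/-0.0262)
f = exp(-0.9975) = 0.3688

0.37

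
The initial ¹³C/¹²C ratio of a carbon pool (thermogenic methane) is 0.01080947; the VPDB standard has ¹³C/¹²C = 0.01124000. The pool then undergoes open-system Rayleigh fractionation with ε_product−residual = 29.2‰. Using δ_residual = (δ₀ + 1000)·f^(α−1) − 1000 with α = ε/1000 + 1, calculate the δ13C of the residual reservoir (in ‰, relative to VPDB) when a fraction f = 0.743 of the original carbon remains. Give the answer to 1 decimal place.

δ₀ = (0.01080947/0.01124000 − 1)×1000 = (0.961697 − 1)×1000 = -38.303‰
α − 1 = ε/1000 = 0.0292
f^(α−1) = 0.743^(0.0292) = 0.991363
δ_res = (-38.303 + 1000) × 0.991363 − 1000 = 953.391 − 1000 = -46.61‰

-46.6‰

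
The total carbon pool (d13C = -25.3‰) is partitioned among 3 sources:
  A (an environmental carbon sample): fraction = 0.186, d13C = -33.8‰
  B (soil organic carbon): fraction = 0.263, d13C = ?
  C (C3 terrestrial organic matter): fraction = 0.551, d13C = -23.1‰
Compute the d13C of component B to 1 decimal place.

-23.9‰

Isotope mass balance: δ_bulk = Σ fᵢ·δᵢ.
-25.3 = 0.186×(-33.8) + 0.263×δ_B + 0.551×(-23.1)
0.263·δ_B = -25.3 − (-19.015) = -6.285
δ_B = -6.285 / 0.263 = -23.90‰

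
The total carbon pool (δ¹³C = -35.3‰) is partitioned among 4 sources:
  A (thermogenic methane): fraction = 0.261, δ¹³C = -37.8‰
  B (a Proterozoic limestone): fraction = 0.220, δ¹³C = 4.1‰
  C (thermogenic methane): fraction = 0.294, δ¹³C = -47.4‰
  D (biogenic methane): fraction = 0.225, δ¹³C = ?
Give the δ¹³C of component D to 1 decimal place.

Isotope mass balance: δ_bulk = Σ fᵢ·δᵢ.
-35.3 = 0.261×(-37.8) + 0.220×(4.1) + 0.294×(-47.4) + 0.225×δ_D
0.225·δ_D = -35.3 − (-22.899) = -12.401
δ_D = -12.401 / 0.225 = -55.11‰

-55.1‰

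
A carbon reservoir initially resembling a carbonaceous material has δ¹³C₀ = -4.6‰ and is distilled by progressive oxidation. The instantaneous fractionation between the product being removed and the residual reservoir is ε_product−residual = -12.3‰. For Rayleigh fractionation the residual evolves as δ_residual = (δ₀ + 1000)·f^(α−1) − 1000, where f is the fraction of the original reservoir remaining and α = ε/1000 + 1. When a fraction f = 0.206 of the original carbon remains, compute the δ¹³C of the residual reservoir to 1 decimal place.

14.9‰

Rayleigh residual: δ_res = (δ₀ + 1000)·f^(α−1) − 1000
α = ε/1000 + 1 = 0.98770, so α − 1 = -0.01230
f^(α−1) = 0.206^(-0.01230) = 1.019623
δ_res = (-4.6 + 1000) × 1.019623 − 1000 = 1014.932 − 1000 = 14.93‰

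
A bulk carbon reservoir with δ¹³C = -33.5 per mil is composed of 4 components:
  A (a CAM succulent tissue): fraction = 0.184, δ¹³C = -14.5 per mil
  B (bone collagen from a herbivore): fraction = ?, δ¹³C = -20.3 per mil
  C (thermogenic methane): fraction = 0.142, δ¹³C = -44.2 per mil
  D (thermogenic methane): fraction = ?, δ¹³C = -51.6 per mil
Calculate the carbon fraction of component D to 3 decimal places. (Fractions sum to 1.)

0.347

Let f_D and f_B be the unknown fractions; fractions sum to 1 so f_D + f_B = 0.674.
Mass balance: Σ fᵢ·δᵢ = δ_bulk ⇒ f_D·(-51.6) + f_B·(-20.3) = -33.5 − (-8.944) = -24.556
Substitute f_B = 0.674 − f_D:
f_D·(-51.6 − -20.3) = -24.556 − 0.674×(-20.3) = -10.873
f_D = -10.873 / -31.3 = 0.3474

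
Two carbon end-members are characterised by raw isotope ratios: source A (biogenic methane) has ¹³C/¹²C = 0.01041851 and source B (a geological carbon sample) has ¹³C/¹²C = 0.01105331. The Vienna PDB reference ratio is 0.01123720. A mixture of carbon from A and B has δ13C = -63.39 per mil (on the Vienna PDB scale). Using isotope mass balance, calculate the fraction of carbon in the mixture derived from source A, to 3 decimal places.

0.832

δ_A = (0.01041851/0.01123720 − 1)×1000 = (0.927145 − 1)×1000 = -72.855 per mil
δ_B = (0.01105331/0.01123720 − 1)×1000 = (0.983636 − 1)×1000 = -16.364 per mil
f_A = (δ_mix − δ_B)/(δ_A − δ_B) = (-63.39 − (-16.364))/(-72.855 − (-16.364))
f_A = -47.026 / -56.491 = 0.8324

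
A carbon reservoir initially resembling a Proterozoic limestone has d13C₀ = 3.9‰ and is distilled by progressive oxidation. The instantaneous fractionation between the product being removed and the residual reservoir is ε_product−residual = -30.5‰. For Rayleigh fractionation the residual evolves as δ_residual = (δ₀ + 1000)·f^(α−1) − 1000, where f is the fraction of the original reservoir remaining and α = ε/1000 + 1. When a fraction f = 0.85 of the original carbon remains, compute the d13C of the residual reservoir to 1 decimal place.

8.9‰

Rayleigh residual: δ_res = (δ₀ + 1000)·f^(α−1) − 1000
α = ε/1000 + 1 = 0.96950, so α − 1 = -0.03050
f^(α−1) = 0.85^(-0.03050) = 1.004969
δ_res = (3.9 + 1000) × 1.004969 − 1000 = 1008.889 − 1000 = 8.89‰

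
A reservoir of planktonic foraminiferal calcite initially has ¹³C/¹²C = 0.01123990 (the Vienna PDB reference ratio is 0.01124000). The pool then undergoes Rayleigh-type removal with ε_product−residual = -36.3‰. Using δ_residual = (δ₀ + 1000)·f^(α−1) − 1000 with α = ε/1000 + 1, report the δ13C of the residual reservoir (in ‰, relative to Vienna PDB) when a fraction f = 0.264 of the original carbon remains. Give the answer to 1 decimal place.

49.5‰

δ₀ = (0.01123990/0.01124000 − 1)×1000 = (0.999991 − 1)×1000 = -0.009‰
α − 1 = ε/1000 = -0.0363
f^(α−1) = 0.264^(-0.0363) = 1.049532
δ_res = (-0.009 + 1000) × 1.049532 − 1000 = 1049.523 − 1000 = 49.52‰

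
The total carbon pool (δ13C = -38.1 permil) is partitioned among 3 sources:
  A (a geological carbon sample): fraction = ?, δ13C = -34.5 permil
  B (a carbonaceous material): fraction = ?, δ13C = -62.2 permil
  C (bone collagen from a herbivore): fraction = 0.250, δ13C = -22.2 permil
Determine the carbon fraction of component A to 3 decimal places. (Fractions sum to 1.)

Let f_A and f_B be the unknown fractions; fractions sum to 1 so f_A + f_B = 0.750.
Mass balance: Σ fᵢ·δᵢ = δ_bulk ⇒ f_A·(-34.5) + f_B·(-62.2) = -38.1 − (-5.550) = -32.550
Substitute f_B = 0.750 − f_A:
f_A·(-34.5 − -62.2) = -32.550 − 0.750×(-62.2) = 14.100
f_A = 14.100 / 27.7 = 0.5090

0.509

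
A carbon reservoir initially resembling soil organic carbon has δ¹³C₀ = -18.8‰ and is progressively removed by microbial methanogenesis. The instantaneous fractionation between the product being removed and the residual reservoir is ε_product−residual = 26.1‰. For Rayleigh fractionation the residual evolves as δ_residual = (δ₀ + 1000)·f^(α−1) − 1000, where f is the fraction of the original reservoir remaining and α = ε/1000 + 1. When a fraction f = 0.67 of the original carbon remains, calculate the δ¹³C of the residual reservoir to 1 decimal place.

Rayleigh residual: δ_res = (δ₀ + 1000)·f^(α−1) − 1000
α = ε/1000 + 1 = 1.02610, so α − 1 = 0.02610
f^(α−1) = 0.67^(0.02610) = 0.989602
δ_res = (-18.8 + 1000) × 0.989602 − 1000 = 970.997 − 1000 = -29.00‰

-29.0‰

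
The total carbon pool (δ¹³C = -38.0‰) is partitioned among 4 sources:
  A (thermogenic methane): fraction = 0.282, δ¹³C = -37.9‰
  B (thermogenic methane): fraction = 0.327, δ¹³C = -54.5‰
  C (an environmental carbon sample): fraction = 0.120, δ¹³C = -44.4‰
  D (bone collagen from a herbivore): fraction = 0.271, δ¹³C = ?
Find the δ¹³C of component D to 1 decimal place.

-15.4‰

Isotope mass balance: δ_bulk = Σ fᵢ·δᵢ.
-38.0 = 0.282×(-37.9) + 0.327×(-54.5) + 0.120×(-44.4) + 0.271×δ_D
0.271·δ_D = -38.0 − (-33.837) = -4.163
δ_D = -4.163 / 0.271 = -15.36‰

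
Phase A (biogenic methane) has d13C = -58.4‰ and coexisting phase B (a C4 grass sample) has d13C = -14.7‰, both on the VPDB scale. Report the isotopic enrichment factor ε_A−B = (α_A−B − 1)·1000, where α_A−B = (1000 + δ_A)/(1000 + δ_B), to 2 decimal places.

α_A−B = (1000 + -58.4) / (1000 + -14.7) = 941.6 / 985.3 = 0.955648
ε_A−B = (0.955648 − 1) × 1000 = -44.352‰
(The approximation ε ≈ δ_A − δ_B would give -43.7‰.)

-44.35‰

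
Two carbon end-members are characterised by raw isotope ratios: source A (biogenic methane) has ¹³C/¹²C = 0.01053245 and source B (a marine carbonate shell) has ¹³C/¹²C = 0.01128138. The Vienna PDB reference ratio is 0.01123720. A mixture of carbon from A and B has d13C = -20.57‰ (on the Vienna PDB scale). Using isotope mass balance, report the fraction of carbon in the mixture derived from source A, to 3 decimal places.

0.368

δ_A = (0.01053245/0.01123720 − 1)×1000 = (0.937284 − 1)×1000 = -62.716‰
δ_B = (0.01128138/0.01123720 − 1)×1000 = (1.003932 − 1)×1000 = 3.932‰
f_A = (δ_mix − δ_B)/(δ_A − δ_B) = (-20.57 − (3.932))/(-62.716 − (3.932))
f_A = -24.502 / -66.647 = 0.3676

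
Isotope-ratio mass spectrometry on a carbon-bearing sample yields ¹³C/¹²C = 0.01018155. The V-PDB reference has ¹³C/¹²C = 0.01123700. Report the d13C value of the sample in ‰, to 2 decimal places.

d13C = (R_sample / R_standard − 1) × 1000
R_sample / R_standard = 0.01018155 / 0.01123700 = 0.906074
d13C = (0.906074 − 1) × 1000 = -93.926‰

-93.93‰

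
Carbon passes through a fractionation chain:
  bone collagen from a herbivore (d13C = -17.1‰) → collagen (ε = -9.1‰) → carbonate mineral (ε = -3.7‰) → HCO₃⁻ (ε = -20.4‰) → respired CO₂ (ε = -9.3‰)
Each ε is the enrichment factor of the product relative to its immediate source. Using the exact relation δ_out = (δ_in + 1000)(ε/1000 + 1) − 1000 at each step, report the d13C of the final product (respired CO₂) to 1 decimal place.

-58.3‰

step 1: δ = (-17.10 + 1000)·(-9.1/1000 + 1) − 1000 = -26.04‰
step 2: δ = (-26.04 + 1000)·(-3.7/1000 + 1) − 1000 = -29.65‰
step 3: δ = (-29.65 + 1000)·(-20.4/1000 + 1) − 1000 = -49.44‰
step 4: δ = (-49.44 + 1000)·(-9.3/1000 + 1) − 1000 = -58.28‰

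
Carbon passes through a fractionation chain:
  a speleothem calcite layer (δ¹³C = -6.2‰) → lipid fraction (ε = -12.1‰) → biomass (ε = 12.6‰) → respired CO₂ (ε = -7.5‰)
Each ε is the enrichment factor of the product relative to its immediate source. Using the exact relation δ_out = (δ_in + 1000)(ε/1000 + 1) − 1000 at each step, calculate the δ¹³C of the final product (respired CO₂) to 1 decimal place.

-13.3‰

step 1: δ = (-6.20 + 1000)·(-12.1/1000 + 1) − 1000 = -18.22‰
step 2: δ = (-18.22 + 1000)·(12.6/1000 + 1) − 1000 = -5.85‰
step 3: δ = (-5.85 + 1000)·(-7.5/1000 + 1) − 1000 = -13.31‰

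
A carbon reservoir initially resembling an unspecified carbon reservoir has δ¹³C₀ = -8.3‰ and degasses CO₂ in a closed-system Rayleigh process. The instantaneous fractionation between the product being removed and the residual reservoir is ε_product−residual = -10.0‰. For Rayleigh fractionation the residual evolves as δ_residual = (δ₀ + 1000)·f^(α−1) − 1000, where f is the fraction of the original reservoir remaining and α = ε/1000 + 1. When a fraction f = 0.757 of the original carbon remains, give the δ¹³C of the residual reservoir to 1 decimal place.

Rayleigh residual: δ_res = (δ₀ + 1000)·f^(α−1) − 1000
α = ε/1000 + 1 = 0.99000, so α − 1 = -0.01000
f^(α−1) = 0.757^(-0.01000) = 1.002788
δ_res = (-8.3 + 1000) × 1.002788 − 1000 = 994.465 − 1000 = -5.54‰

-5.5‰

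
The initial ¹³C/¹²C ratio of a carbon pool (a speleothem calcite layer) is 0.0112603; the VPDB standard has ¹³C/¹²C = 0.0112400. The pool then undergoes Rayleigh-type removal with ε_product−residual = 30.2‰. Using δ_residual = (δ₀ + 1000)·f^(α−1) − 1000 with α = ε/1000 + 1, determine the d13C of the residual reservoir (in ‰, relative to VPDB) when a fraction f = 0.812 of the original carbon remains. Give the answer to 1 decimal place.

-4.5‰

δ₀ = (0.0112603/0.0112400 − 1)×1000 = (1.001806 − 1)×1000 = 1.806‰
α − 1 = ε/1000 = 0.0302
f^(α−1) = 0.812^(0.0302) = 0.993730
δ_res = (1.806 + 1000) × 0.993730 − 1000 = 995.525 − 1000 = -4.47‰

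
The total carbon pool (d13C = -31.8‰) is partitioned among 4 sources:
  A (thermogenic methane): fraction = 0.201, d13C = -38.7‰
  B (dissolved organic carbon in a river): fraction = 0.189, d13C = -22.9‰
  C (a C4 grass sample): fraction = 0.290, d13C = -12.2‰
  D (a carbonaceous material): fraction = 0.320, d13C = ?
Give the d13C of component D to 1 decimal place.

-50.5‰

Isotope mass balance: δ_bulk = Σ fᵢ·δᵢ.
-31.8 = 0.201×(-38.7) + 0.189×(-22.9) + 0.290×(-12.2) + 0.320×δ_D
0.320·δ_D = -31.8 − (-15.645) = -16.155
δ_D = -16.155 / 0.320 = -50.48‰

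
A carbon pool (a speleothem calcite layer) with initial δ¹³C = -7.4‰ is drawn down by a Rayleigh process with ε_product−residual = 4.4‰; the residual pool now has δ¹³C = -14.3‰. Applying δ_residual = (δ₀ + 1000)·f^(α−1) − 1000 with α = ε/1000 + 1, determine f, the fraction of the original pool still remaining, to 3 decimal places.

0.205

α − 1 = ε/1000 = 0.0044
(δ_res + 1000)/(δ₀ + 1000) = (-14.3 + 1000)/(-7.4 + 1000) = 985.7/992.6 = 0.993049
f = 0.993049^(1/0.0044) = exp(ln(0.993049)/0.0044) = exp(-0.00698/0.0044)
f = exp(-1.5854) = 0.2049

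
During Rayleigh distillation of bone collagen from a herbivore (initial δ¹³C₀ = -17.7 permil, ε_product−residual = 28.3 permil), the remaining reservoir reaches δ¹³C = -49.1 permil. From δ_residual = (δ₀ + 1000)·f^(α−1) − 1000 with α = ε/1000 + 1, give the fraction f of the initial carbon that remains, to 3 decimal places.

α − 1 = ε/1000 = 0.0283
(δ_res + 1000)/(δ₀ + 1000) = (-49.1 + 1000)/(-17.7 + 1000) = 950.9/982.3 = 0.968034
f = 0.968034^(1/0.0283) = exp(ln(0.968034)/0.0283) = exp(-0.03249/0.0283)
f = exp(-1.1480) = 0.3173

0.317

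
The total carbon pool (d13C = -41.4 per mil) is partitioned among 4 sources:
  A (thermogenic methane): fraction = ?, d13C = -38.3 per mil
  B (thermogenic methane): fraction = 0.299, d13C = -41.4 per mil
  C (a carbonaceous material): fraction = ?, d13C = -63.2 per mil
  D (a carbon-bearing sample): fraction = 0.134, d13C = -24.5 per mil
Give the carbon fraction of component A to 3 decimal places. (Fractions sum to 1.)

Let f_A and f_C be the unknown fractions; fractions sum to 1 so f_A + f_C = 0.567.
Mass balance: Σ fᵢ·δᵢ = δ_bulk ⇒ f_A·(-38.3) + f_C·(-63.2) = -41.4 − (-15.662) = -25.738
Substitute f_C = 0.567 − f_A:
f_A·(-38.3 − -63.2) = -25.738 − 0.567×(-63.2) = 10.096
f_A = 10.096 / 24.9 = 0.4055

0.405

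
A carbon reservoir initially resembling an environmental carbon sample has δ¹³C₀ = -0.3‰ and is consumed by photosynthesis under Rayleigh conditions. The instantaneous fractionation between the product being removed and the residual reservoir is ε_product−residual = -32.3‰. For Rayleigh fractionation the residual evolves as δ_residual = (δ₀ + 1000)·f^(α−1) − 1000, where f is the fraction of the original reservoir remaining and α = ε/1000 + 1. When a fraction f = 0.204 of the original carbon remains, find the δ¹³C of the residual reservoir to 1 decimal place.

Rayleigh residual: δ_res = (δ₀ + 1000)·f^(α−1) − 1000
α = ε/1000 + 1 = 0.96770, so α − 1 = -0.03230
f^(α−1) = 0.204^(-0.03230) = 1.052686
δ_res = (-0.3 + 1000) × 1.052686 − 1000 = 1052.370 − 1000 = 52.37‰

52.4‰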